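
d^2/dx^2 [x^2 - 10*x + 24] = 2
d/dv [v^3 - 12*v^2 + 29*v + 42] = 3*v^2 - 24*v + 29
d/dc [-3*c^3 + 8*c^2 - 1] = c*(16 - 9*c)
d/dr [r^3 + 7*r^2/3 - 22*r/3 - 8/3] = 3*r^2 + 14*r/3 - 22/3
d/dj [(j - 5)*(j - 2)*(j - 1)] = 3*j^2 - 16*j + 17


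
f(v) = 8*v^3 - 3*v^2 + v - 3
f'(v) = 24*v^2 - 6*v + 1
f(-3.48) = -379.96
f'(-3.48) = 312.53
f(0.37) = -2.64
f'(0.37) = 2.07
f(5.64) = 1342.46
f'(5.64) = 730.59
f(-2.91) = -228.45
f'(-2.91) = 221.69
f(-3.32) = -332.14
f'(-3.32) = 285.46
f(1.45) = 16.53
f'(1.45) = 42.76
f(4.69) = 761.00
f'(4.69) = 500.77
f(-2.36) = -127.22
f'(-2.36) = 148.83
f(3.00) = 189.00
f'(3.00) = 199.00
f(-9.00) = -6087.00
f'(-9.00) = 1999.00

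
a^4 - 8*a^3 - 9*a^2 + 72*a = a*(a - 8)*(a - 3)*(a + 3)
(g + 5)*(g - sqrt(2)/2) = g^2 - sqrt(2)*g/2 + 5*g - 5*sqrt(2)/2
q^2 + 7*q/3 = q*(q + 7/3)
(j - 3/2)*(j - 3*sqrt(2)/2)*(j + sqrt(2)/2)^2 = j^4 - 3*j^3/2 - sqrt(2)*j^3/2 - 5*j^2/2 + 3*sqrt(2)*j^2/4 - 3*sqrt(2)*j/4 + 15*j/4 + 9*sqrt(2)/8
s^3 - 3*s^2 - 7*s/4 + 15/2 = (s - 5/2)*(s - 2)*(s + 3/2)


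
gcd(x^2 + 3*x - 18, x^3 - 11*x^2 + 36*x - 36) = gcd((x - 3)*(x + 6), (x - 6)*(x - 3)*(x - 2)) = x - 3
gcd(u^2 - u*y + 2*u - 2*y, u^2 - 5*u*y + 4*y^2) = -u + y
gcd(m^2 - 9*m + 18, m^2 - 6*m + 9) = m - 3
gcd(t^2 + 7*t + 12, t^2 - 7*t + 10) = 1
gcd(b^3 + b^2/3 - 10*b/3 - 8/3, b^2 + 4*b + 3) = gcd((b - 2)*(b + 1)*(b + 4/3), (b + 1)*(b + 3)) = b + 1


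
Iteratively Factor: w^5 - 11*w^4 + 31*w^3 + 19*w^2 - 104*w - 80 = (w - 4)*(w^4 - 7*w^3 + 3*w^2 + 31*w + 20) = (w - 4)*(w + 1)*(w^3 - 8*w^2 + 11*w + 20) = (w - 5)*(w - 4)*(w + 1)*(w^2 - 3*w - 4) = (w - 5)*(w - 4)^2*(w + 1)*(w + 1)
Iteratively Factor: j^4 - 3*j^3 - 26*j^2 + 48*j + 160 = (j - 5)*(j^3 + 2*j^2 - 16*j - 32) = (j - 5)*(j + 4)*(j^2 - 2*j - 8) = (j - 5)*(j - 4)*(j + 4)*(j + 2)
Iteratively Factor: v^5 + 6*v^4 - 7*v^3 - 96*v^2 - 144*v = (v + 4)*(v^4 + 2*v^3 - 15*v^2 - 36*v) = v*(v + 4)*(v^3 + 2*v^2 - 15*v - 36) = v*(v + 3)*(v + 4)*(v^2 - v - 12) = v*(v + 3)^2*(v + 4)*(v - 4)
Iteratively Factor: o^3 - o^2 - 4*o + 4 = (o - 2)*(o^2 + o - 2) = (o - 2)*(o - 1)*(o + 2)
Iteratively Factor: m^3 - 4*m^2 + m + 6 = (m - 3)*(m^2 - m - 2) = (m - 3)*(m - 2)*(m + 1)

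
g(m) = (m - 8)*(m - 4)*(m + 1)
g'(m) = (m - 8)*(m - 4) + (m - 8)*(m + 1) + (m - 4)*(m + 1) = 3*m^2 - 22*m + 20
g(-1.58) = -31.00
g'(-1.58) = 62.25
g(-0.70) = 12.27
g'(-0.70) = 36.87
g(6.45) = -28.29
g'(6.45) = 2.91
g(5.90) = -27.53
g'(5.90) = -5.37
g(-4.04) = -294.28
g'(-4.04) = 157.84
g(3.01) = 19.81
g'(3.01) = -19.04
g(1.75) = 38.67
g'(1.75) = -9.31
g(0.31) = 37.17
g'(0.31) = 13.47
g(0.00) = 32.00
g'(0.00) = 20.00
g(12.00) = 416.00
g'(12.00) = 188.00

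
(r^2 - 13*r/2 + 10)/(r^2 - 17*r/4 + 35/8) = 4*(r - 4)/(4*r - 7)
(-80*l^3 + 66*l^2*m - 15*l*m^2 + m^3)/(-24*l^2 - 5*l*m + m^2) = (10*l^2 - 7*l*m + m^2)/(3*l + m)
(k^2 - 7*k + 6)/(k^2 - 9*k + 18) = (k - 1)/(k - 3)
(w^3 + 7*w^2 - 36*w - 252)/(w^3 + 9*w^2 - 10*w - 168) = (w - 6)/(w - 4)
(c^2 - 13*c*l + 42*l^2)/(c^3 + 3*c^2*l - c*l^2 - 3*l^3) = (c^2 - 13*c*l + 42*l^2)/(c^3 + 3*c^2*l - c*l^2 - 3*l^3)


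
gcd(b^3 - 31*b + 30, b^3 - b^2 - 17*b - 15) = b - 5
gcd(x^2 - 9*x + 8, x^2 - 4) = 1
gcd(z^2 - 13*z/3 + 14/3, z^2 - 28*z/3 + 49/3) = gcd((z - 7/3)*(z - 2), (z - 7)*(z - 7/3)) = z - 7/3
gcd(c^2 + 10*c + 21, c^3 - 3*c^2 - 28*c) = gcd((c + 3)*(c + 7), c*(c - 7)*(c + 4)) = 1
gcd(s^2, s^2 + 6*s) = s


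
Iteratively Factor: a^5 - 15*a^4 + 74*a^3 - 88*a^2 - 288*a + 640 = (a - 4)*(a^4 - 11*a^3 + 30*a^2 + 32*a - 160) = (a - 4)^2*(a^3 - 7*a^2 + 2*a + 40) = (a - 5)*(a - 4)^2*(a^2 - 2*a - 8) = (a - 5)*(a - 4)^2*(a + 2)*(a - 4)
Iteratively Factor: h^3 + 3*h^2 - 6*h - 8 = (h + 1)*(h^2 + 2*h - 8) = (h + 1)*(h + 4)*(h - 2)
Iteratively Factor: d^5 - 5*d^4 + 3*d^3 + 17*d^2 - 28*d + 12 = (d + 2)*(d^4 - 7*d^3 + 17*d^2 - 17*d + 6) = (d - 2)*(d + 2)*(d^3 - 5*d^2 + 7*d - 3) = (d - 2)*(d - 1)*(d + 2)*(d^2 - 4*d + 3) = (d - 2)*(d - 1)^2*(d + 2)*(d - 3)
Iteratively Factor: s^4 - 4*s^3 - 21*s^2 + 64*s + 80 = (s - 4)*(s^3 - 21*s - 20) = (s - 4)*(s + 4)*(s^2 - 4*s - 5) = (s - 5)*(s - 4)*(s + 4)*(s + 1)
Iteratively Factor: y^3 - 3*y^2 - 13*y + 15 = (y - 1)*(y^2 - 2*y - 15) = (y - 5)*(y - 1)*(y + 3)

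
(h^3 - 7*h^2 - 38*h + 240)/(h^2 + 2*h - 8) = (h^3 - 7*h^2 - 38*h + 240)/(h^2 + 2*h - 8)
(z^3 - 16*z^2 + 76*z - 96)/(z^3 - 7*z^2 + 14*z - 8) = (z^2 - 14*z + 48)/(z^2 - 5*z + 4)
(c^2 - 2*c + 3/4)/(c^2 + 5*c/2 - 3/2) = (c - 3/2)/(c + 3)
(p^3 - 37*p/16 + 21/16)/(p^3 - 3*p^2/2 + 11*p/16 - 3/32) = 2*(4*p^2 + 3*p - 7)/(8*p^2 - 6*p + 1)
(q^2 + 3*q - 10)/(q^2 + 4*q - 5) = (q - 2)/(q - 1)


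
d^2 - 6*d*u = d*(d - 6*u)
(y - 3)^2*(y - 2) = y^3 - 8*y^2 + 21*y - 18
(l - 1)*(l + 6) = l^2 + 5*l - 6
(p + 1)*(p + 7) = p^2 + 8*p + 7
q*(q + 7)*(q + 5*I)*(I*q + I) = I*q^4 - 5*q^3 + 8*I*q^3 - 40*q^2 + 7*I*q^2 - 35*q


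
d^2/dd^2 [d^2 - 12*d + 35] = 2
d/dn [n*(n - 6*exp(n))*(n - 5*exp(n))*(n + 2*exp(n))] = -9*n^3*exp(n) + 4*n^3 + 16*n^2*exp(2*n) - 27*n^2*exp(n) + 180*n*exp(3*n) + 16*n*exp(2*n) + 60*exp(3*n)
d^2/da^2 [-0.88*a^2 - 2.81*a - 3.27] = -1.76000000000000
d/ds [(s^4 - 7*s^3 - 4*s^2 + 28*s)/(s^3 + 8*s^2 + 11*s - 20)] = (s^6 + 16*s^5 - 19*s^4 - 290*s^3 + 152*s^2 + 160*s - 560)/(s^6 + 16*s^5 + 86*s^4 + 136*s^3 - 199*s^2 - 440*s + 400)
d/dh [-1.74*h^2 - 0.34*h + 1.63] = -3.48*h - 0.34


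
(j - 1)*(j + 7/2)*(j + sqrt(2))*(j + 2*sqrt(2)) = j^4 + 5*j^3/2 + 3*sqrt(2)*j^3 + j^2/2 + 15*sqrt(2)*j^2/2 - 21*sqrt(2)*j/2 + 10*j - 14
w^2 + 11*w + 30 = (w + 5)*(w + 6)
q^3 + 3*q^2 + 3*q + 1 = (q + 1)^3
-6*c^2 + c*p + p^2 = (-2*c + p)*(3*c + p)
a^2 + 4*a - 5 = (a - 1)*(a + 5)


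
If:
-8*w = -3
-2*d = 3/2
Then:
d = -3/4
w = 3/8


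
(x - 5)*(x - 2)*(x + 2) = x^3 - 5*x^2 - 4*x + 20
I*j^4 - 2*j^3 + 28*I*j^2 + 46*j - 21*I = (j - 3*I)*(j - I)*(j + 7*I)*(I*j + 1)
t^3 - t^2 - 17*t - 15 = (t - 5)*(t + 1)*(t + 3)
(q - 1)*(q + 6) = q^2 + 5*q - 6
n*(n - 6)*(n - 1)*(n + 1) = n^4 - 6*n^3 - n^2 + 6*n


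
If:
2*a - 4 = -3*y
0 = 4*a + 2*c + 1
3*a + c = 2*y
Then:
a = 19/14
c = -45/14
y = 3/7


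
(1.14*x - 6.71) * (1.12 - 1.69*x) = -1.9266*x^2 + 12.6167*x - 7.5152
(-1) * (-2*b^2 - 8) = 2*b^2 + 8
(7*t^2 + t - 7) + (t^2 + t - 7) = 8*t^2 + 2*t - 14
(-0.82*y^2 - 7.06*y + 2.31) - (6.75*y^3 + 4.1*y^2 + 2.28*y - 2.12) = -6.75*y^3 - 4.92*y^2 - 9.34*y + 4.43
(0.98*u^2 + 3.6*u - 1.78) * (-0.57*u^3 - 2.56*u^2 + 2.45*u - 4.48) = -0.5586*u^5 - 4.5608*u^4 - 5.8004*u^3 + 8.9864*u^2 - 20.489*u + 7.9744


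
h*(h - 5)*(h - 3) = h^3 - 8*h^2 + 15*h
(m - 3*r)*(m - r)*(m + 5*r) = m^3 + m^2*r - 17*m*r^2 + 15*r^3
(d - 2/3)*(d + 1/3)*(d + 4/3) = d^3 + d^2 - 2*d/3 - 8/27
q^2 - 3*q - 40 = (q - 8)*(q + 5)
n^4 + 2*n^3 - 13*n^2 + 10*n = n*(n - 2)*(n - 1)*(n + 5)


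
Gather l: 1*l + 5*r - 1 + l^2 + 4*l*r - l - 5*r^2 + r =l^2 + 4*l*r - 5*r^2 + 6*r - 1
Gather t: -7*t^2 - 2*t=-7*t^2 - 2*t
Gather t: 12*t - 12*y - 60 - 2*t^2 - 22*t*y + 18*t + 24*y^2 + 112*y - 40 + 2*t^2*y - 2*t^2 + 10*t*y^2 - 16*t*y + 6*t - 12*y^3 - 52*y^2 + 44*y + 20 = t^2*(2*y - 4) + t*(10*y^2 - 38*y + 36) - 12*y^3 - 28*y^2 + 144*y - 80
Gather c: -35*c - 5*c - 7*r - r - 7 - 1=-40*c - 8*r - 8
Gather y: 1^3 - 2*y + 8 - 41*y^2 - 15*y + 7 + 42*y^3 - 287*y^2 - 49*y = 42*y^3 - 328*y^2 - 66*y + 16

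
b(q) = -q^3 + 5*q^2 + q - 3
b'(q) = -3*q^2 + 10*q + 1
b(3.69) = 18.53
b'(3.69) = -2.95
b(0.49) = -1.43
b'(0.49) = 5.18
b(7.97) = -183.69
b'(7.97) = -109.86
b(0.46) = -1.58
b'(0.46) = 4.97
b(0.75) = 0.14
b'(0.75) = 6.81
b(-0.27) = -2.89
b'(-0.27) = -1.92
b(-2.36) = 35.63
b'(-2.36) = -39.31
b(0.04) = -2.95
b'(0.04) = 1.40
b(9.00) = -318.00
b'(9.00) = -152.00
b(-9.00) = 1122.00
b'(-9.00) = -332.00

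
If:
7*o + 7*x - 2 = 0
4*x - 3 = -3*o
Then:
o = -13/7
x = 15/7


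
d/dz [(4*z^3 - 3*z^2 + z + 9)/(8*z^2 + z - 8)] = (32*z^4 + 8*z^3 - 107*z^2 - 96*z - 17)/(64*z^4 + 16*z^3 - 127*z^2 - 16*z + 64)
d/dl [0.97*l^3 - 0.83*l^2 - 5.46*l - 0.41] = 2.91*l^2 - 1.66*l - 5.46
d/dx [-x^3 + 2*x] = 2 - 3*x^2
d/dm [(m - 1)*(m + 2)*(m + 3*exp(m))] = 3*m^2*exp(m) + 3*m^2 + 9*m*exp(m) + 2*m - 3*exp(m) - 2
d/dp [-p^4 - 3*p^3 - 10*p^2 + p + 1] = -4*p^3 - 9*p^2 - 20*p + 1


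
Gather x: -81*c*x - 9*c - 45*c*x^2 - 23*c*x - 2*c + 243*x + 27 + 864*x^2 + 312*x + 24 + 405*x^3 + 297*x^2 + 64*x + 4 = -11*c + 405*x^3 + x^2*(1161 - 45*c) + x*(619 - 104*c) + 55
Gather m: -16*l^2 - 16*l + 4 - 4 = -16*l^2 - 16*l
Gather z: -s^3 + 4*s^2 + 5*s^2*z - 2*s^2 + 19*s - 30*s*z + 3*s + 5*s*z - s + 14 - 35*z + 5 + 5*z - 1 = -s^3 + 2*s^2 + 21*s + z*(5*s^2 - 25*s - 30) + 18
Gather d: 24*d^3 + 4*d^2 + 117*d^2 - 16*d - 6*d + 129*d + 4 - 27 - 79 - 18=24*d^3 + 121*d^2 + 107*d - 120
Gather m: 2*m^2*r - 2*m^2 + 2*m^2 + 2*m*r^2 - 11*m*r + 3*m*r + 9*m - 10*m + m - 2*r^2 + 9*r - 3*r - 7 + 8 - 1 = 2*m^2*r + m*(2*r^2 - 8*r) - 2*r^2 + 6*r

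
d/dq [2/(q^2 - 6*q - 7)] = 4*(3 - q)/(-q^2 + 6*q + 7)^2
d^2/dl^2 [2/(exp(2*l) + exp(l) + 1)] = 2*(2*(2*exp(l) + 1)^2*exp(l) - (4*exp(l) + 1)*(exp(2*l) + exp(l) + 1))*exp(l)/(exp(2*l) + exp(l) + 1)^3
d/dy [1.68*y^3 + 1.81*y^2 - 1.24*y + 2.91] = 5.04*y^2 + 3.62*y - 1.24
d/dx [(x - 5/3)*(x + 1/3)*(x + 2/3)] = 3*x^2 - 4*x/3 - 13/9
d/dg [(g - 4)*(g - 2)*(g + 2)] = 3*g^2 - 8*g - 4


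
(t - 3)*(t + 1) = t^2 - 2*t - 3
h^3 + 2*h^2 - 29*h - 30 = (h - 5)*(h + 1)*(h + 6)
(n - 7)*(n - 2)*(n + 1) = n^3 - 8*n^2 + 5*n + 14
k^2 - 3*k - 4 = (k - 4)*(k + 1)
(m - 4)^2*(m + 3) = m^3 - 5*m^2 - 8*m + 48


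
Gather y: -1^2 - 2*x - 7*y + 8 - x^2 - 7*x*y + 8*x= -x^2 + 6*x + y*(-7*x - 7) + 7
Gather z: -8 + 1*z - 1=z - 9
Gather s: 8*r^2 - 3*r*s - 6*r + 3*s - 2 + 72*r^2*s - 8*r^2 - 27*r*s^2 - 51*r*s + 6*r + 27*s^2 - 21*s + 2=s^2*(27 - 27*r) + s*(72*r^2 - 54*r - 18)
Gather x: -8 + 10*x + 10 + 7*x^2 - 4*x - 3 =7*x^2 + 6*x - 1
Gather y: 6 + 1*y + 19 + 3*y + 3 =4*y + 28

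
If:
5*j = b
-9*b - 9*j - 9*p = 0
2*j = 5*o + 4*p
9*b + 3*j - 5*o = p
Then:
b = 0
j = 0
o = 0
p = 0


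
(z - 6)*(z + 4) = z^2 - 2*z - 24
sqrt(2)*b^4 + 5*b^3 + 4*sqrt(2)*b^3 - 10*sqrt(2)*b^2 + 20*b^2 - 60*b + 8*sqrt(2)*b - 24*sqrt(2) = (b - 2)*(b + 6)*(b + 2*sqrt(2))*(sqrt(2)*b + 1)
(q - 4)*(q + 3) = q^2 - q - 12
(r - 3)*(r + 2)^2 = r^3 + r^2 - 8*r - 12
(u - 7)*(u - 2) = u^2 - 9*u + 14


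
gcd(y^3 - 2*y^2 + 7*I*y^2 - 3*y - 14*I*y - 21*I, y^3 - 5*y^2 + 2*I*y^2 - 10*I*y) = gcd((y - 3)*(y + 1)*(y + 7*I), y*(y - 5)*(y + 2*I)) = 1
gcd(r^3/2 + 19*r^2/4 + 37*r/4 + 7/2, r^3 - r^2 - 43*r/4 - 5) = r + 1/2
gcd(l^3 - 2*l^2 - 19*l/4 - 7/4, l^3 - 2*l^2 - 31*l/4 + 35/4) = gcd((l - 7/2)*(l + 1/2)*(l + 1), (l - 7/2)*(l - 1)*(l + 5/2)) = l - 7/2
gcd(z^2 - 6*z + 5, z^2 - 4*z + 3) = z - 1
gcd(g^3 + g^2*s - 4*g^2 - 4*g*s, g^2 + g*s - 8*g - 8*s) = g + s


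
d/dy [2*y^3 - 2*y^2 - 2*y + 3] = 6*y^2 - 4*y - 2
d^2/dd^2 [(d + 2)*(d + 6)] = 2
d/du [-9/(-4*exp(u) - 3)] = -36*exp(u)/(4*exp(u) + 3)^2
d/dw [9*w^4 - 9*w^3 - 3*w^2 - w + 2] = 36*w^3 - 27*w^2 - 6*w - 1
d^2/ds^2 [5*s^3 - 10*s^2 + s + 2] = 30*s - 20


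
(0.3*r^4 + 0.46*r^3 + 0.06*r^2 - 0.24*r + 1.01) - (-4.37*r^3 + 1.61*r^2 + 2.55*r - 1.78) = 0.3*r^4 + 4.83*r^3 - 1.55*r^2 - 2.79*r + 2.79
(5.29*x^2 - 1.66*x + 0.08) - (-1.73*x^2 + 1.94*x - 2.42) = 7.02*x^2 - 3.6*x + 2.5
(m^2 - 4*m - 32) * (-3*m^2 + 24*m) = -3*m^4 + 36*m^3 - 768*m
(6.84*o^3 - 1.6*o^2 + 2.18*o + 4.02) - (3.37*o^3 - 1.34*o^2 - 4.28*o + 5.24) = 3.47*o^3 - 0.26*o^2 + 6.46*o - 1.22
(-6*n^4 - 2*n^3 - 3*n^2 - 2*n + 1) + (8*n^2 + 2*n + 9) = -6*n^4 - 2*n^3 + 5*n^2 + 10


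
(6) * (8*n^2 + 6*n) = 48*n^2 + 36*n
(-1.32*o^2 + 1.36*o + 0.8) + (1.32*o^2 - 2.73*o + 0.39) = 1.19 - 1.37*o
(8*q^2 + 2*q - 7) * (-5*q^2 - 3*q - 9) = -40*q^4 - 34*q^3 - 43*q^2 + 3*q + 63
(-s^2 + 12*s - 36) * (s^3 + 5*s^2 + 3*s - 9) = -s^5 + 7*s^4 + 21*s^3 - 135*s^2 - 216*s + 324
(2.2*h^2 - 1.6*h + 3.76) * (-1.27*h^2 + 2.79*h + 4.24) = -2.794*h^4 + 8.17*h^3 + 0.0888000000000009*h^2 + 3.7064*h + 15.9424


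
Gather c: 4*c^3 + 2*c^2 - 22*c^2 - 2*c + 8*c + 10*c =4*c^3 - 20*c^2 + 16*c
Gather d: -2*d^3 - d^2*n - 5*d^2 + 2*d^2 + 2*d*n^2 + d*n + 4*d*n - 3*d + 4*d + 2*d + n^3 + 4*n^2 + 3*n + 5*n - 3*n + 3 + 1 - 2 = -2*d^3 + d^2*(-n - 3) + d*(2*n^2 + 5*n + 3) + n^3 + 4*n^2 + 5*n + 2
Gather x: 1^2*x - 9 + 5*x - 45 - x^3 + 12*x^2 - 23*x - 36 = -x^3 + 12*x^2 - 17*x - 90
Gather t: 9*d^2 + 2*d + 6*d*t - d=9*d^2 + 6*d*t + d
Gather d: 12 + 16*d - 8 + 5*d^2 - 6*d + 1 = 5*d^2 + 10*d + 5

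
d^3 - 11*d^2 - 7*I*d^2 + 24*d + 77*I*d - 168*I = (d - 8)*(d - 3)*(d - 7*I)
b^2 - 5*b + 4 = (b - 4)*(b - 1)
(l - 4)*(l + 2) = l^2 - 2*l - 8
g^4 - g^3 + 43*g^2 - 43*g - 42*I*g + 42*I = (g - 1)*(g - 6*I)*(g - I)*(g + 7*I)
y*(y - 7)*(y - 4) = y^3 - 11*y^2 + 28*y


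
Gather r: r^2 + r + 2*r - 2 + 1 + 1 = r^2 + 3*r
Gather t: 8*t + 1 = 8*t + 1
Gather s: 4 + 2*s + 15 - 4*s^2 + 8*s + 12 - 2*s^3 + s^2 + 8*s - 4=-2*s^3 - 3*s^2 + 18*s + 27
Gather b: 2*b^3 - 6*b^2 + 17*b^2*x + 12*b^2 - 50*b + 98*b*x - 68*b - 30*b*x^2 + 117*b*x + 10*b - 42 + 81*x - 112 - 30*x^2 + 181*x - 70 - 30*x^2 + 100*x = 2*b^3 + b^2*(17*x + 6) + b*(-30*x^2 + 215*x - 108) - 60*x^2 + 362*x - 224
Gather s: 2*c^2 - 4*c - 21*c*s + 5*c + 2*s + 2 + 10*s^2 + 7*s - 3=2*c^2 + c + 10*s^2 + s*(9 - 21*c) - 1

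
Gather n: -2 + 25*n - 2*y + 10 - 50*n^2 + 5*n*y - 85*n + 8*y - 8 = -50*n^2 + n*(5*y - 60) + 6*y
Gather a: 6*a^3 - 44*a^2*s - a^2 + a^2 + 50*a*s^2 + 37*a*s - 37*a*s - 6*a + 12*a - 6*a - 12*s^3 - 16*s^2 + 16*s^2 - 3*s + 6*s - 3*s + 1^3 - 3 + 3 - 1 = 6*a^3 - 44*a^2*s + 50*a*s^2 - 12*s^3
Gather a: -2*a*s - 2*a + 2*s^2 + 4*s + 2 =a*(-2*s - 2) + 2*s^2 + 4*s + 2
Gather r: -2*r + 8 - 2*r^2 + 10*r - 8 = -2*r^2 + 8*r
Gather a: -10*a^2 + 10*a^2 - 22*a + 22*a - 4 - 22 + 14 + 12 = 0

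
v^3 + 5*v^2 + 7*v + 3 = (v + 1)^2*(v + 3)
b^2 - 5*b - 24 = (b - 8)*(b + 3)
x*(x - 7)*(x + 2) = x^3 - 5*x^2 - 14*x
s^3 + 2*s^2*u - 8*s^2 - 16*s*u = s*(s - 8)*(s + 2*u)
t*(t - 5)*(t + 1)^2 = t^4 - 3*t^3 - 9*t^2 - 5*t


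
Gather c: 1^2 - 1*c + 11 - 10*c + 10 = 22 - 11*c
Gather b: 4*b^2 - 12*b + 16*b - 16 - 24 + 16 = 4*b^2 + 4*b - 24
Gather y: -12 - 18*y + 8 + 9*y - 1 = -9*y - 5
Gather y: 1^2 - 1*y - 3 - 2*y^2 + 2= -2*y^2 - y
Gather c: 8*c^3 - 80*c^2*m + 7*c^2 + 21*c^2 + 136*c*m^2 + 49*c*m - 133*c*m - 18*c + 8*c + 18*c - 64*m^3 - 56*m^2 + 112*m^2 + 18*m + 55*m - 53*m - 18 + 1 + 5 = 8*c^3 + c^2*(28 - 80*m) + c*(136*m^2 - 84*m + 8) - 64*m^3 + 56*m^2 + 20*m - 12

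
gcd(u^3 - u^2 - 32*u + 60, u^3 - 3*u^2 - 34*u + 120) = u^2 + u - 30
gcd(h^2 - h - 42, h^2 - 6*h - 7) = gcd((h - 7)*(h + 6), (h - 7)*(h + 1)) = h - 7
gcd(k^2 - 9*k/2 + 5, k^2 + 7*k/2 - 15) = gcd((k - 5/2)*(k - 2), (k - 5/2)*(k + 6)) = k - 5/2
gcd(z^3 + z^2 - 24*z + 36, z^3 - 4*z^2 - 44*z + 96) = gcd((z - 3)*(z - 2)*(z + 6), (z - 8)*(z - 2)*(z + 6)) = z^2 + 4*z - 12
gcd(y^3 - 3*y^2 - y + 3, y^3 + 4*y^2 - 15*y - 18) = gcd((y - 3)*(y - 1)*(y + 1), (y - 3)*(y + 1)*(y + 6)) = y^2 - 2*y - 3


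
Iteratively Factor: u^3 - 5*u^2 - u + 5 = (u + 1)*(u^2 - 6*u + 5) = (u - 1)*(u + 1)*(u - 5)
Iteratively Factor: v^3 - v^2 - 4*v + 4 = (v + 2)*(v^2 - 3*v + 2) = (v - 1)*(v + 2)*(v - 2)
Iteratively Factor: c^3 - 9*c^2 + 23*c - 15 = (c - 3)*(c^2 - 6*c + 5) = (c - 3)*(c - 1)*(c - 5)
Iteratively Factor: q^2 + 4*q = (q + 4)*(q)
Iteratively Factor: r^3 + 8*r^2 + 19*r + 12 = (r + 4)*(r^2 + 4*r + 3) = (r + 3)*(r + 4)*(r + 1)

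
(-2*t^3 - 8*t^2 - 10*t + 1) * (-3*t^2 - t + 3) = 6*t^5 + 26*t^4 + 32*t^3 - 17*t^2 - 31*t + 3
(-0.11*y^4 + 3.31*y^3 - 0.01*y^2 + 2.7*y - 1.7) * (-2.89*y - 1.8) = 0.3179*y^5 - 9.3679*y^4 - 5.9291*y^3 - 7.785*y^2 + 0.0529999999999999*y + 3.06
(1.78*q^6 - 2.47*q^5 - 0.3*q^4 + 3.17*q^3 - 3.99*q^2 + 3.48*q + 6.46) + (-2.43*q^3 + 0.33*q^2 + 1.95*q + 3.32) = 1.78*q^6 - 2.47*q^5 - 0.3*q^4 + 0.74*q^3 - 3.66*q^2 + 5.43*q + 9.78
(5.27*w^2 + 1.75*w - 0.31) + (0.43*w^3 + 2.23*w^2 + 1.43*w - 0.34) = 0.43*w^3 + 7.5*w^2 + 3.18*w - 0.65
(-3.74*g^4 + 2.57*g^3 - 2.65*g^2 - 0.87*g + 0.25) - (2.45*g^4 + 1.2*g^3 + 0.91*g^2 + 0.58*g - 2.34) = -6.19*g^4 + 1.37*g^3 - 3.56*g^2 - 1.45*g + 2.59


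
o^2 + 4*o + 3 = (o + 1)*(o + 3)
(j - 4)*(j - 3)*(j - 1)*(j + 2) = j^4 - 6*j^3 + 3*j^2 + 26*j - 24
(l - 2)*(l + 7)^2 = l^3 + 12*l^2 + 21*l - 98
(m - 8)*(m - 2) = m^2 - 10*m + 16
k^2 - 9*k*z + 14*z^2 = (k - 7*z)*(k - 2*z)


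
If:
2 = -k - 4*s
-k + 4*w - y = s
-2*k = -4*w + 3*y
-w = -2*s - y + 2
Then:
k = -98/37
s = 6/37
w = -10/37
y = 52/37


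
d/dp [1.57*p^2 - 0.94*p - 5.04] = 3.14*p - 0.94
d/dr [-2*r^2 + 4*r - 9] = 4 - 4*r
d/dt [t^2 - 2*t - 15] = 2*t - 2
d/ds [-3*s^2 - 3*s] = -6*s - 3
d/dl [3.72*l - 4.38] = 3.72000000000000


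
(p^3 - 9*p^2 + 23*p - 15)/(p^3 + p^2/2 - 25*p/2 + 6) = 2*(p^2 - 6*p + 5)/(2*p^2 + 7*p - 4)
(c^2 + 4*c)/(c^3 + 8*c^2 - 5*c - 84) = c/(c^2 + 4*c - 21)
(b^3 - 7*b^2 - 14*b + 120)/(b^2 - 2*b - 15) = (b^2 - 2*b - 24)/(b + 3)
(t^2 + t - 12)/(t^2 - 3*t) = (t + 4)/t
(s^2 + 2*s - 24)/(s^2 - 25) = (s^2 + 2*s - 24)/(s^2 - 25)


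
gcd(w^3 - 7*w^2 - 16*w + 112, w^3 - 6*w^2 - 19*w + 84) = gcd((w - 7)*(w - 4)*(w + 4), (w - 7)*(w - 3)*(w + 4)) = w^2 - 3*w - 28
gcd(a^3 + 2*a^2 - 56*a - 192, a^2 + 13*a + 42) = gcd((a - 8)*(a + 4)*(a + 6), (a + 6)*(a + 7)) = a + 6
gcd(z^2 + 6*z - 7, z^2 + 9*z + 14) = z + 7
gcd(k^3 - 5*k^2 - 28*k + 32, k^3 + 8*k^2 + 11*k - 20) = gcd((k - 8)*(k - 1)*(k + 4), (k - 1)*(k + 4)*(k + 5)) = k^2 + 3*k - 4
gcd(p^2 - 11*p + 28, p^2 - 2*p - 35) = p - 7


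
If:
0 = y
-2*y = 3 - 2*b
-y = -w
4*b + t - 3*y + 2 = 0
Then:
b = 3/2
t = -8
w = 0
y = 0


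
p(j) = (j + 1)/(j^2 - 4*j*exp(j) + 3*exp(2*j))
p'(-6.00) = -0.02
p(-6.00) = -0.14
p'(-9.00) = -0.00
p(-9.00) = -0.10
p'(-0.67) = 0.41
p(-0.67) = 0.13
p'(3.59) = -0.00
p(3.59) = 0.00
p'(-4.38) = -0.03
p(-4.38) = -0.17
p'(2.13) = -0.04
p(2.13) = 0.02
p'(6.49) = -0.00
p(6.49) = 0.00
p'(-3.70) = -0.03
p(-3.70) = -0.19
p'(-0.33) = 0.33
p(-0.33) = 0.26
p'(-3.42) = -0.02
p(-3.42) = -0.20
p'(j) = (j + 1)*(4*j*exp(j) - 2*j - 6*exp(2*j) + 4*exp(j))/(j^2 - 4*j*exp(j) + 3*exp(2*j))^2 + 1/(j^2 - 4*j*exp(j) + 3*exp(2*j)) = (j^2 - 4*j*exp(j) + 2*(j + 1)*(2*j*exp(j) - j - 3*exp(2*j) + 2*exp(j)) + 3*exp(2*j))/(j^2 - 4*j*exp(j) + 3*exp(2*j))^2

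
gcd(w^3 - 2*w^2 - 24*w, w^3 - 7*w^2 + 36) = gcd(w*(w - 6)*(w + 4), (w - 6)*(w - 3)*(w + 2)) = w - 6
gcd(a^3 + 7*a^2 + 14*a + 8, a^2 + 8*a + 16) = a + 4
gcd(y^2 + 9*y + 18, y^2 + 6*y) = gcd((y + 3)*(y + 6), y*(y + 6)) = y + 6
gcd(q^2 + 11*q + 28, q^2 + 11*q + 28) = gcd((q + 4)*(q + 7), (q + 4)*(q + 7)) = q^2 + 11*q + 28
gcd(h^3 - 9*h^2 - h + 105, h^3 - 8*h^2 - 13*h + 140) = h^2 - 12*h + 35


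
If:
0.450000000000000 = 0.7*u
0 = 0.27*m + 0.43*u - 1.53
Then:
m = 4.64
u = 0.64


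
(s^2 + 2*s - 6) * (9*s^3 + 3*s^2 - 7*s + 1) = 9*s^5 + 21*s^4 - 55*s^3 - 31*s^2 + 44*s - 6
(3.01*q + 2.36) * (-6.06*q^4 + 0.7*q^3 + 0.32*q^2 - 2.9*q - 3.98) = -18.2406*q^5 - 12.1946*q^4 + 2.6152*q^3 - 7.9738*q^2 - 18.8238*q - 9.3928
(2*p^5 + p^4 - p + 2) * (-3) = -6*p^5 - 3*p^4 + 3*p - 6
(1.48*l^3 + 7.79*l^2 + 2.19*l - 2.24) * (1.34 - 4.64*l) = -6.8672*l^4 - 34.1624*l^3 + 0.277000000000003*l^2 + 13.3282*l - 3.0016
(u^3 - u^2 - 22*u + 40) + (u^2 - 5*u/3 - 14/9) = u^3 - 71*u/3 + 346/9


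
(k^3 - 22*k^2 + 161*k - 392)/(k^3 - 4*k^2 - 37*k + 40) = (k^2 - 14*k + 49)/(k^2 + 4*k - 5)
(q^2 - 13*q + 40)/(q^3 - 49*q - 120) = (q - 5)/(q^2 + 8*q + 15)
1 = 1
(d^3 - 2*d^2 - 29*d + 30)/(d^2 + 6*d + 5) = (d^2 - 7*d + 6)/(d + 1)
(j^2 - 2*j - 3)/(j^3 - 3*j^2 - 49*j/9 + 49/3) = 9*(j + 1)/(9*j^2 - 49)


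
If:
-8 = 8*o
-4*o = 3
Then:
No Solution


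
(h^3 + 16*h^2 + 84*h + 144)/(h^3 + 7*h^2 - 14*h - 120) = (h^2 + 10*h + 24)/(h^2 + h - 20)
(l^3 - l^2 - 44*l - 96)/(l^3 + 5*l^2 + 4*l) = (l^2 - 5*l - 24)/(l*(l + 1))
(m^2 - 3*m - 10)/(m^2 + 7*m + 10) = (m - 5)/(m + 5)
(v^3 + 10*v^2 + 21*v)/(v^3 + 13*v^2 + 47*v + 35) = v*(v + 3)/(v^2 + 6*v + 5)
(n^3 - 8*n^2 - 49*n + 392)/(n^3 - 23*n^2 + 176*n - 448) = (n + 7)/(n - 8)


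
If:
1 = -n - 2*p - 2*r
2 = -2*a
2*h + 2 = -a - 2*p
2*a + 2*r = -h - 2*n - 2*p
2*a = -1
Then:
No Solution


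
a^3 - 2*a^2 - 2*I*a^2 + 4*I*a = a*(a - 2)*(a - 2*I)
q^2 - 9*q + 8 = (q - 8)*(q - 1)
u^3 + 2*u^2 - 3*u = u*(u - 1)*(u + 3)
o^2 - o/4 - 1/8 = (o - 1/2)*(o + 1/4)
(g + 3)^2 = g^2 + 6*g + 9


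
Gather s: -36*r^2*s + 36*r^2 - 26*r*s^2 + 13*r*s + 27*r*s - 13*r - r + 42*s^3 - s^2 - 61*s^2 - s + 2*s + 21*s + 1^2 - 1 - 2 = 36*r^2 - 14*r + 42*s^3 + s^2*(-26*r - 62) + s*(-36*r^2 + 40*r + 22) - 2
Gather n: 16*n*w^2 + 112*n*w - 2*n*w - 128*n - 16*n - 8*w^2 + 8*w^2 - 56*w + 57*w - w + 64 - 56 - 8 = n*(16*w^2 + 110*w - 144)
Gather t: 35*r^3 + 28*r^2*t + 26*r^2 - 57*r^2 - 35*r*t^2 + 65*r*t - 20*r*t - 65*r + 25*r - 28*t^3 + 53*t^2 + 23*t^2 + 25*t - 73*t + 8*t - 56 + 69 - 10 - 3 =35*r^3 - 31*r^2 - 40*r - 28*t^3 + t^2*(76 - 35*r) + t*(28*r^2 + 45*r - 40)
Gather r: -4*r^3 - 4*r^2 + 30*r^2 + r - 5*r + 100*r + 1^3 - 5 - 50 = -4*r^3 + 26*r^2 + 96*r - 54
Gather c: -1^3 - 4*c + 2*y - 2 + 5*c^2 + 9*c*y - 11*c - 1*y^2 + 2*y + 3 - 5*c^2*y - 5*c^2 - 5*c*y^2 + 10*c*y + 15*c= -5*c^2*y + c*(-5*y^2 + 19*y) - y^2 + 4*y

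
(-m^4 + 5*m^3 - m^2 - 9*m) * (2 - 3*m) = 3*m^5 - 17*m^4 + 13*m^3 + 25*m^2 - 18*m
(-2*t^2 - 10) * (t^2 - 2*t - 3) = -2*t^4 + 4*t^3 - 4*t^2 + 20*t + 30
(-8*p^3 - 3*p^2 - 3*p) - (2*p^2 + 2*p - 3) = -8*p^3 - 5*p^2 - 5*p + 3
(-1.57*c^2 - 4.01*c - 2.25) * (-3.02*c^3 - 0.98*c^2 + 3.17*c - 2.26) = 4.7414*c^5 + 13.6488*c^4 + 5.7479*c^3 - 6.9585*c^2 + 1.9301*c + 5.085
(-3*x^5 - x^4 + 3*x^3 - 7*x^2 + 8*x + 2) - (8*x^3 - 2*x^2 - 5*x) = -3*x^5 - x^4 - 5*x^3 - 5*x^2 + 13*x + 2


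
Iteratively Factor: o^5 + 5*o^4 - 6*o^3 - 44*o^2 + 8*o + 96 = (o - 2)*(o^4 + 7*o^3 + 8*o^2 - 28*o - 48) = (o - 2)*(o + 2)*(o^3 + 5*o^2 - 2*o - 24) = (o - 2)*(o + 2)*(o + 3)*(o^2 + 2*o - 8) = (o - 2)^2*(o + 2)*(o + 3)*(o + 4)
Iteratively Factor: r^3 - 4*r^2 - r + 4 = (r + 1)*(r^2 - 5*r + 4) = (r - 4)*(r + 1)*(r - 1)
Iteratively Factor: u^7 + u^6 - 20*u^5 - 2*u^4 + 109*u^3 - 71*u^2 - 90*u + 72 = (u + 4)*(u^6 - 3*u^5 - 8*u^4 + 30*u^3 - 11*u^2 - 27*u + 18) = (u - 1)*(u + 4)*(u^5 - 2*u^4 - 10*u^3 + 20*u^2 + 9*u - 18) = (u - 1)^2*(u + 4)*(u^4 - u^3 - 11*u^2 + 9*u + 18) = (u - 3)*(u - 1)^2*(u + 4)*(u^3 + 2*u^2 - 5*u - 6) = (u - 3)*(u - 1)^2*(u + 3)*(u + 4)*(u^2 - u - 2) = (u - 3)*(u - 1)^2*(u + 1)*(u + 3)*(u + 4)*(u - 2)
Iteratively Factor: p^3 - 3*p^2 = (p - 3)*(p^2) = p*(p - 3)*(p)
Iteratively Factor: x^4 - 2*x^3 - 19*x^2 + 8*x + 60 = (x - 5)*(x^3 + 3*x^2 - 4*x - 12) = (x - 5)*(x + 2)*(x^2 + x - 6) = (x - 5)*(x + 2)*(x + 3)*(x - 2)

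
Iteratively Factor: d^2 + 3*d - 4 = (d - 1)*(d + 4)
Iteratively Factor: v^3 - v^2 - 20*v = (v + 4)*(v^2 - 5*v) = (v - 5)*(v + 4)*(v)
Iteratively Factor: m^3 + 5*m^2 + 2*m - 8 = (m + 4)*(m^2 + m - 2) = (m + 2)*(m + 4)*(m - 1)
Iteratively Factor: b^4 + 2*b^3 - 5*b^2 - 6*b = (b)*(b^3 + 2*b^2 - 5*b - 6) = b*(b - 2)*(b^2 + 4*b + 3) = b*(b - 2)*(b + 3)*(b + 1)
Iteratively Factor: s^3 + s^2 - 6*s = (s)*(s^2 + s - 6) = s*(s + 3)*(s - 2)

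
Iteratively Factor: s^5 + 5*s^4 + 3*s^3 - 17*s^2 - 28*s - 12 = (s + 1)*(s^4 + 4*s^3 - s^2 - 16*s - 12) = (s + 1)*(s + 2)*(s^3 + 2*s^2 - 5*s - 6) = (s + 1)^2*(s + 2)*(s^2 + s - 6) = (s + 1)^2*(s + 2)*(s + 3)*(s - 2)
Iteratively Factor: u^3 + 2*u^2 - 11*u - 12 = (u + 1)*(u^2 + u - 12) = (u + 1)*(u + 4)*(u - 3)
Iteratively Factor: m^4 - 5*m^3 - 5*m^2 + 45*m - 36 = (m - 4)*(m^3 - m^2 - 9*m + 9) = (m - 4)*(m + 3)*(m^2 - 4*m + 3) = (m - 4)*(m - 1)*(m + 3)*(m - 3)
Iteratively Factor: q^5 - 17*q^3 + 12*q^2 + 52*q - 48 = (q - 2)*(q^4 + 2*q^3 - 13*q^2 - 14*q + 24) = (q - 3)*(q - 2)*(q^3 + 5*q^2 + 2*q - 8) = (q - 3)*(q - 2)*(q - 1)*(q^2 + 6*q + 8) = (q - 3)*(q - 2)*(q - 1)*(q + 4)*(q + 2)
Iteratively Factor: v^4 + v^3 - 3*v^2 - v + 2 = (v - 1)*(v^3 + 2*v^2 - v - 2) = (v - 1)*(v + 1)*(v^2 + v - 2) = (v - 1)^2*(v + 1)*(v + 2)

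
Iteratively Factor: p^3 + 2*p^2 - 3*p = (p)*(p^2 + 2*p - 3) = p*(p + 3)*(p - 1)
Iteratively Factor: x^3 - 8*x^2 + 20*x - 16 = (x - 2)*(x^2 - 6*x + 8) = (x - 2)^2*(x - 4)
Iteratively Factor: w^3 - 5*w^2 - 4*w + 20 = (w - 2)*(w^2 - 3*w - 10) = (w - 5)*(w - 2)*(w + 2)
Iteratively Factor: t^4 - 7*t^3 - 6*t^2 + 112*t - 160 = (t - 4)*(t^3 - 3*t^2 - 18*t + 40) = (t - 5)*(t - 4)*(t^2 + 2*t - 8) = (t - 5)*(t - 4)*(t - 2)*(t + 4)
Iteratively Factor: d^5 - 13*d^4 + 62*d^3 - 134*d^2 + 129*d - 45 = (d - 5)*(d^4 - 8*d^3 + 22*d^2 - 24*d + 9) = (d - 5)*(d - 3)*(d^3 - 5*d^2 + 7*d - 3) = (d - 5)*(d - 3)*(d - 1)*(d^2 - 4*d + 3) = (d - 5)*(d - 3)*(d - 1)^2*(d - 3)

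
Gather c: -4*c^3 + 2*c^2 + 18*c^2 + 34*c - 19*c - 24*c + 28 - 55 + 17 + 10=-4*c^3 + 20*c^2 - 9*c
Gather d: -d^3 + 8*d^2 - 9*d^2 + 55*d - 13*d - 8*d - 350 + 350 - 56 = -d^3 - d^2 + 34*d - 56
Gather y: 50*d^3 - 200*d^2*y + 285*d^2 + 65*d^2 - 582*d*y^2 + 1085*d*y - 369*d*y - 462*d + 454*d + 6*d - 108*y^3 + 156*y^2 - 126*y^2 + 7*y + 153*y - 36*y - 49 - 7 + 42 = 50*d^3 + 350*d^2 - 2*d - 108*y^3 + y^2*(30 - 582*d) + y*(-200*d^2 + 716*d + 124) - 14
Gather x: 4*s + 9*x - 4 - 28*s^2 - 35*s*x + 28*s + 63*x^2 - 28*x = -28*s^2 + 32*s + 63*x^2 + x*(-35*s - 19) - 4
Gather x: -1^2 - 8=-9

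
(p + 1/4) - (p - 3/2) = 7/4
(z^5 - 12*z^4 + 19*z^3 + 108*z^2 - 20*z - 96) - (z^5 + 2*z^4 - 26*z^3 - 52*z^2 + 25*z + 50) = -14*z^4 + 45*z^3 + 160*z^2 - 45*z - 146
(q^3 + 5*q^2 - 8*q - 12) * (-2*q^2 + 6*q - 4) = -2*q^5 - 4*q^4 + 42*q^3 - 44*q^2 - 40*q + 48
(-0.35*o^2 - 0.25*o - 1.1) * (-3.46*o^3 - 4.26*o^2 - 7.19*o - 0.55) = 1.211*o^5 + 2.356*o^4 + 7.3875*o^3 + 6.676*o^2 + 8.0465*o + 0.605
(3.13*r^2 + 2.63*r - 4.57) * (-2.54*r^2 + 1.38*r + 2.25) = -7.9502*r^4 - 2.3608*r^3 + 22.2797*r^2 - 0.3891*r - 10.2825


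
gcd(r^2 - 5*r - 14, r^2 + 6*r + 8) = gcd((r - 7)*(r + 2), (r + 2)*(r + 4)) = r + 2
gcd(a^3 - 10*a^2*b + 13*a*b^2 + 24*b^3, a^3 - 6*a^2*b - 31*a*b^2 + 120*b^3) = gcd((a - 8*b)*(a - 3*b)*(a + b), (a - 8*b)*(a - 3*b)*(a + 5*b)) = a^2 - 11*a*b + 24*b^2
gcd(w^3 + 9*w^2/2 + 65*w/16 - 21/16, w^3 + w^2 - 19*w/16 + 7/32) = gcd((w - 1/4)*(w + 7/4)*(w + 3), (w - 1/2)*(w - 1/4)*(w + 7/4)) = w^2 + 3*w/2 - 7/16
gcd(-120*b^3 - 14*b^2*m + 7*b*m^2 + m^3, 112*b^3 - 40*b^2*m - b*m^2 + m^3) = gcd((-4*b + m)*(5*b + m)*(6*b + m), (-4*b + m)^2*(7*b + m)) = 4*b - m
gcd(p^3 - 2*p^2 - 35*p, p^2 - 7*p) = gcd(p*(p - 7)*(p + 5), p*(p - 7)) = p^2 - 7*p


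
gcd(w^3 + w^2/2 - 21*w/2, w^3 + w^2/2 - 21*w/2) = w^3 + w^2/2 - 21*w/2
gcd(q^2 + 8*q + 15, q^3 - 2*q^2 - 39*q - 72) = q + 3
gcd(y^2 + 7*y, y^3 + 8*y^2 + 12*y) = y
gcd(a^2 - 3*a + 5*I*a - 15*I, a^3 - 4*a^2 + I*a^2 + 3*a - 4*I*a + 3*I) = a - 3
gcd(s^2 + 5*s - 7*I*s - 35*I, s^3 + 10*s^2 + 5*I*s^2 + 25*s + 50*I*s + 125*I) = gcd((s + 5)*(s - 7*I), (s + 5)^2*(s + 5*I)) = s + 5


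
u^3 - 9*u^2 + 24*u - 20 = (u - 5)*(u - 2)^2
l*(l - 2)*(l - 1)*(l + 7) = l^4 + 4*l^3 - 19*l^2 + 14*l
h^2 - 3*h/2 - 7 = (h - 7/2)*(h + 2)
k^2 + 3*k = k*(k + 3)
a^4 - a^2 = a^2*(a - 1)*(a + 1)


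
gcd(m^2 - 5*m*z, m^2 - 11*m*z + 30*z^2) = -m + 5*z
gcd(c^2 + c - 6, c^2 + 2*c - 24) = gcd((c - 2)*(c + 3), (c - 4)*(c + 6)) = 1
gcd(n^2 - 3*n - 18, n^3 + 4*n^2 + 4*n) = 1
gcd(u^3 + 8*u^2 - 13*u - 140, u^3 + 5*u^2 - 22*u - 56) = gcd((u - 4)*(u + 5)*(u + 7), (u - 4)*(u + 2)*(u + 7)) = u^2 + 3*u - 28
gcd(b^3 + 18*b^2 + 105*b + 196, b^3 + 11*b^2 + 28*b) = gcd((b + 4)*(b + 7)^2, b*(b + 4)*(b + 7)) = b^2 + 11*b + 28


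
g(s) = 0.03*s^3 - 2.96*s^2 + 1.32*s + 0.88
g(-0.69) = -1.45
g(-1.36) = -6.47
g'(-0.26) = 2.87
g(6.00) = -91.28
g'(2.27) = -11.65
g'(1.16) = -5.43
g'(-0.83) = 6.30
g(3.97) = -38.65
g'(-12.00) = 85.32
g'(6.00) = -30.96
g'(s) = 0.09*s^2 - 5.92*s + 1.32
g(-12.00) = -493.04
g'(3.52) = -18.40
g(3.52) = -29.84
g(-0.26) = 0.34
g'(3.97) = -20.76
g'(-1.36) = 9.54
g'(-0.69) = 5.45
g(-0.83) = -2.27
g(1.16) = -1.52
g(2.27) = -11.03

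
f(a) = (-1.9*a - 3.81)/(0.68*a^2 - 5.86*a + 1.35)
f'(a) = (5.86 - 1.36*a)*(-1.9*a - 3.81)/(0.68*a^2 - 5.86*a + 1.35)^2 - 1.9/(0.68*a^2 - 5.86*a + 1.35)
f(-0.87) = -0.31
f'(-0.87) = -0.59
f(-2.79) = 0.06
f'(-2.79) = -0.06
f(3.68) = 0.98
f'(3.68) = 0.10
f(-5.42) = 0.12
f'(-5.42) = -0.01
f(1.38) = 1.18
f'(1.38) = -0.52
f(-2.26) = 0.03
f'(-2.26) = -0.09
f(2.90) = 0.94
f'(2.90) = 0.01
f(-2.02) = 0.00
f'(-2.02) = -0.12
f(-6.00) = 0.12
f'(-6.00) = -0.00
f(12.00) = -0.92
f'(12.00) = 0.27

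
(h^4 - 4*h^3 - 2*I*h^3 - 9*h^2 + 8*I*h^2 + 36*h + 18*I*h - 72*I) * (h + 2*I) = h^5 - 4*h^4 - 5*h^3 + 20*h^2 - 36*h + 144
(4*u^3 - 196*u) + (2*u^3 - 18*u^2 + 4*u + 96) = 6*u^3 - 18*u^2 - 192*u + 96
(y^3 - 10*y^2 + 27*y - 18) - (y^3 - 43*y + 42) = -10*y^2 + 70*y - 60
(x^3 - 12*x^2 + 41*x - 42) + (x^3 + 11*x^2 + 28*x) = 2*x^3 - x^2 + 69*x - 42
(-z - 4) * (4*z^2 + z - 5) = -4*z^3 - 17*z^2 + z + 20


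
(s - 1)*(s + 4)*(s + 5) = s^3 + 8*s^2 + 11*s - 20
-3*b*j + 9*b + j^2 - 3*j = (-3*b + j)*(j - 3)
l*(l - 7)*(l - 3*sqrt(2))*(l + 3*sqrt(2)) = l^4 - 7*l^3 - 18*l^2 + 126*l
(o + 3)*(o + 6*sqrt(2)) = o^2 + 3*o + 6*sqrt(2)*o + 18*sqrt(2)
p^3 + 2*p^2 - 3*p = p*(p - 1)*(p + 3)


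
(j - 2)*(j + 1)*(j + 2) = j^3 + j^2 - 4*j - 4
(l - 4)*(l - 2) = l^2 - 6*l + 8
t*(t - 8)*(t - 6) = t^3 - 14*t^2 + 48*t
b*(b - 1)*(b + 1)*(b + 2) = b^4 + 2*b^3 - b^2 - 2*b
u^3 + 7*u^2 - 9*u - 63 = (u - 3)*(u + 3)*(u + 7)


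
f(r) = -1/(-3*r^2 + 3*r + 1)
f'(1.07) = -5.69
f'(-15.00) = 0.00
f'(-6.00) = 0.00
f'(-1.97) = 0.05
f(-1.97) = 0.06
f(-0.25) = -16.00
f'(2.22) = -0.20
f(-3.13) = 0.03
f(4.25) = 0.02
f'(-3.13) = 0.02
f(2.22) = 0.14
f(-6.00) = 0.01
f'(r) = -(6*r - 3)/(-3*r^2 + 3*r + 1)^2 = 3*(1 - 2*r)/(-3*r^2 + 3*r + 1)^2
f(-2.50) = 0.04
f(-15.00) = 0.00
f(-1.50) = 0.10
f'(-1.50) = 0.11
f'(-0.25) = 1152.00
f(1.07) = -1.29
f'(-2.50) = 0.03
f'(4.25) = -0.01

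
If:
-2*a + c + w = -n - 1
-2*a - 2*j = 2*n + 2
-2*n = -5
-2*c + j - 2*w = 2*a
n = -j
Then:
No Solution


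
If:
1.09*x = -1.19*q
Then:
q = -0.915966386554622*x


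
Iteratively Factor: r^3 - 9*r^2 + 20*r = (r - 4)*(r^2 - 5*r) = r*(r - 4)*(r - 5)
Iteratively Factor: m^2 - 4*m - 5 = (m + 1)*(m - 5)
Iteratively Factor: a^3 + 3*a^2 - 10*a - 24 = (a + 4)*(a^2 - a - 6) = (a + 2)*(a + 4)*(a - 3)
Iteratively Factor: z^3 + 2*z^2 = (z)*(z^2 + 2*z) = z^2*(z + 2)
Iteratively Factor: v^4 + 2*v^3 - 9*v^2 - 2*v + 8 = (v + 1)*(v^3 + v^2 - 10*v + 8) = (v - 1)*(v + 1)*(v^2 + 2*v - 8) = (v - 2)*(v - 1)*(v + 1)*(v + 4)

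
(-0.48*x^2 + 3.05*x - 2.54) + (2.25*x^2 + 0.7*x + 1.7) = 1.77*x^2 + 3.75*x - 0.84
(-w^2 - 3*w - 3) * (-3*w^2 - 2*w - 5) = 3*w^4 + 11*w^3 + 20*w^2 + 21*w + 15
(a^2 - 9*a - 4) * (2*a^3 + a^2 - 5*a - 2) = 2*a^5 - 17*a^4 - 22*a^3 + 39*a^2 + 38*a + 8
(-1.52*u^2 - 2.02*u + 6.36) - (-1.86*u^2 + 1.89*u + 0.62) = 0.34*u^2 - 3.91*u + 5.74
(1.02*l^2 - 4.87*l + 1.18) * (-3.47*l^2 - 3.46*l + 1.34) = -3.5394*l^4 + 13.3697*l^3 + 14.1224*l^2 - 10.6086*l + 1.5812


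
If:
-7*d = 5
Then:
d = -5/7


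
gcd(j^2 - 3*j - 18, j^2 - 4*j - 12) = j - 6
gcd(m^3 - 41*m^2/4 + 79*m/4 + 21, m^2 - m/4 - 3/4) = m + 3/4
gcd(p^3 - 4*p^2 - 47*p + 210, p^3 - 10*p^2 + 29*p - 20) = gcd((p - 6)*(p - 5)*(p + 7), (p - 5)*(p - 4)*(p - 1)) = p - 5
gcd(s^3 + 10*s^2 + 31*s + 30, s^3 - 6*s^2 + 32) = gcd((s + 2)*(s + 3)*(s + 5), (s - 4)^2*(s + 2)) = s + 2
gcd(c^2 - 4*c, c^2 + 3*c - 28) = c - 4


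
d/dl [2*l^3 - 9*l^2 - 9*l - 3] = 6*l^2 - 18*l - 9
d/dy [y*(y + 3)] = 2*y + 3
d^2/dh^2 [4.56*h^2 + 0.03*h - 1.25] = 9.12000000000000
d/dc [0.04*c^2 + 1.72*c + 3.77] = 0.08*c + 1.72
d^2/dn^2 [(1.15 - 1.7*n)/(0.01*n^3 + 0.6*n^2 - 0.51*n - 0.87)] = (-0.00102*n^5 - 0.05982*n^4 - 1.13094*n^3 + 2.27133*n^2 - 7.37577*n + 3.30741)/(1.0e-6*n^9 + 0.00018*n^8 + 0.010647*n^7 + 0.197379*n^6 - 0.574317*n^5 - 0.444798*n^4 + 1.487376*n^3 + 0.683559*n^2 - 1.158057*n - 0.658503)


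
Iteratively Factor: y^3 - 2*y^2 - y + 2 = (y - 1)*(y^2 - y - 2) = (y - 2)*(y - 1)*(y + 1)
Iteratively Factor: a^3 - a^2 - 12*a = (a)*(a^2 - a - 12) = a*(a - 4)*(a + 3)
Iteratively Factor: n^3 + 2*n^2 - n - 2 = (n - 1)*(n^2 + 3*n + 2) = (n - 1)*(n + 1)*(n + 2)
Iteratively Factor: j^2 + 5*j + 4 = (j + 4)*(j + 1)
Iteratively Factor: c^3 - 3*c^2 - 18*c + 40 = (c - 5)*(c^2 + 2*c - 8) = (c - 5)*(c + 4)*(c - 2)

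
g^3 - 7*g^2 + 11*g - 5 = (g - 5)*(g - 1)^2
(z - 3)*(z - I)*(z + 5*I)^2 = z^4 - 3*z^3 + 9*I*z^3 - 15*z^2 - 27*I*z^2 + 45*z + 25*I*z - 75*I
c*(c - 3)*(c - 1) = c^3 - 4*c^2 + 3*c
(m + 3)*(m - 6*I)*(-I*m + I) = -I*m^3 - 6*m^2 - 2*I*m^2 - 12*m + 3*I*m + 18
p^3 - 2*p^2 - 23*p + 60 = (p - 4)*(p - 3)*(p + 5)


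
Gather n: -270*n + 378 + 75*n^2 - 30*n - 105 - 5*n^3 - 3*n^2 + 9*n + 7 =-5*n^3 + 72*n^2 - 291*n + 280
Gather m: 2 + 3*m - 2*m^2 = -2*m^2 + 3*m + 2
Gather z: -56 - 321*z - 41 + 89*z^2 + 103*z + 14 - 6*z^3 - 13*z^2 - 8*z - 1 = -6*z^3 + 76*z^2 - 226*z - 84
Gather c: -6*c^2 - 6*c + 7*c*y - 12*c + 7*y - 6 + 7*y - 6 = -6*c^2 + c*(7*y - 18) + 14*y - 12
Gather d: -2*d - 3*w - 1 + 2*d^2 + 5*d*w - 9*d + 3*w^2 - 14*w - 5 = 2*d^2 + d*(5*w - 11) + 3*w^2 - 17*w - 6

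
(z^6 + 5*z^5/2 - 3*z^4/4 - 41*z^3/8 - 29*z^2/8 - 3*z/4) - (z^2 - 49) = z^6 + 5*z^5/2 - 3*z^4/4 - 41*z^3/8 - 37*z^2/8 - 3*z/4 + 49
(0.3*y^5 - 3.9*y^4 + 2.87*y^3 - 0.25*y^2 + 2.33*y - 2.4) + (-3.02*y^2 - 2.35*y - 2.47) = 0.3*y^5 - 3.9*y^4 + 2.87*y^3 - 3.27*y^2 - 0.02*y - 4.87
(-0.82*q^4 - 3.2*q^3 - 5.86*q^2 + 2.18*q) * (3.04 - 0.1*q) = 0.082*q^5 - 2.1728*q^4 - 9.142*q^3 - 18.0324*q^2 + 6.6272*q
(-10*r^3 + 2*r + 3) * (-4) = 40*r^3 - 8*r - 12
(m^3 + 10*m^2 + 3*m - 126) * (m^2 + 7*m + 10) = m^5 + 17*m^4 + 83*m^3 - 5*m^2 - 852*m - 1260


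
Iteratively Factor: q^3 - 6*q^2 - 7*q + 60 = (q - 4)*(q^2 - 2*q - 15) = (q - 4)*(q + 3)*(q - 5)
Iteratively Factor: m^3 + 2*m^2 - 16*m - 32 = (m - 4)*(m^2 + 6*m + 8) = (m - 4)*(m + 4)*(m + 2)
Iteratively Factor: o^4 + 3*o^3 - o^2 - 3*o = (o)*(o^3 + 3*o^2 - o - 3) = o*(o + 3)*(o^2 - 1) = o*(o + 1)*(o + 3)*(o - 1)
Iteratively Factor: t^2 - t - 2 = (t + 1)*(t - 2)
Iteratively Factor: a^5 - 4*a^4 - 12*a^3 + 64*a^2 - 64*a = (a - 2)*(a^4 - 2*a^3 - 16*a^2 + 32*a) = (a - 2)^2*(a^3 - 16*a) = a*(a - 2)^2*(a^2 - 16) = a*(a - 2)^2*(a + 4)*(a - 4)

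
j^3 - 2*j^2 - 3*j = j*(j - 3)*(j + 1)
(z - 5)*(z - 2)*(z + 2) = z^3 - 5*z^2 - 4*z + 20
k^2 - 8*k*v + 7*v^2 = (k - 7*v)*(k - v)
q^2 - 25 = (q - 5)*(q + 5)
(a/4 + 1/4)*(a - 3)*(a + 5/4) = a^3/4 - 3*a^2/16 - 11*a/8 - 15/16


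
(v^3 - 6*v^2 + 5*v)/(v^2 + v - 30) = v*(v - 1)/(v + 6)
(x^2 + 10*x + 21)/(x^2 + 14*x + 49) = (x + 3)/(x + 7)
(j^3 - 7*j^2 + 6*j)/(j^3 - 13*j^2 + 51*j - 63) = j*(j^2 - 7*j + 6)/(j^3 - 13*j^2 + 51*j - 63)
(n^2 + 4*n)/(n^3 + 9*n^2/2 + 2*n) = 2/(2*n + 1)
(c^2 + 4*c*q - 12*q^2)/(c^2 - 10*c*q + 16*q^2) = (-c - 6*q)/(-c + 8*q)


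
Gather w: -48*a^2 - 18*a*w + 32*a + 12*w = -48*a^2 + 32*a + w*(12 - 18*a)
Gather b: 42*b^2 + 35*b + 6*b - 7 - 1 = 42*b^2 + 41*b - 8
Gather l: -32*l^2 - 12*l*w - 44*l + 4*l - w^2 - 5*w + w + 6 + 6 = -32*l^2 + l*(-12*w - 40) - w^2 - 4*w + 12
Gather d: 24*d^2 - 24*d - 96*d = 24*d^2 - 120*d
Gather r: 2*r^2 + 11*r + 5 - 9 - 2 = 2*r^2 + 11*r - 6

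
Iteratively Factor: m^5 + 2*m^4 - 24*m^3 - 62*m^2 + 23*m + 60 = (m - 5)*(m^4 + 7*m^3 + 11*m^2 - 7*m - 12) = (m - 5)*(m + 4)*(m^3 + 3*m^2 - m - 3) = (m - 5)*(m + 3)*(m + 4)*(m^2 - 1) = (m - 5)*(m - 1)*(m + 3)*(m + 4)*(m + 1)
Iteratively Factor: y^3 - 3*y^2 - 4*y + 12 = (y - 3)*(y^2 - 4) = (y - 3)*(y + 2)*(y - 2)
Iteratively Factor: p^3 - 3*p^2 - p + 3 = (p - 1)*(p^2 - 2*p - 3) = (p - 3)*(p - 1)*(p + 1)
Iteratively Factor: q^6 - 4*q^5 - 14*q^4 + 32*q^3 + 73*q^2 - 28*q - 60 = (q - 1)*(q^5 - 3*q^4 - 17*q^3 + 15*q^2 + 88*q + 60) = (q - 1)*(q + 2)*(q^4 - 5*q^3 - 7*q^2 + 29*q + 30) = (q - 3)*(q - 1)*(q + 2)*(q^3 - 2*q^2 - 13*q - 10) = (q - 5)*(q - 3)*(q - 1)*(q + 2)*(q^2 + 3*q + 2) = (q - 5)*(q - 3)*(q - 1)*(q + 2)^2*(q + 1)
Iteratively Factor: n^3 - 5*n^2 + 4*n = (n)*(n^2 - 5*n + 4) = n*(n - 1)*(n - 4)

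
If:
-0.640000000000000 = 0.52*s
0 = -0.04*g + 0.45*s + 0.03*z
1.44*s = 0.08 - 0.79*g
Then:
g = 2.34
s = -1.23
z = 21.59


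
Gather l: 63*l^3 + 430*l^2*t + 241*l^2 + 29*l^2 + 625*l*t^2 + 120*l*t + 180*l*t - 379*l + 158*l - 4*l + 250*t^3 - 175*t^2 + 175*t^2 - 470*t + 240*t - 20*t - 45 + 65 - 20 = 63*l^3 + l^2*(430*t + 270) + l*(625*t^2 + 300*t - 225) + 250*t^3 - 250*t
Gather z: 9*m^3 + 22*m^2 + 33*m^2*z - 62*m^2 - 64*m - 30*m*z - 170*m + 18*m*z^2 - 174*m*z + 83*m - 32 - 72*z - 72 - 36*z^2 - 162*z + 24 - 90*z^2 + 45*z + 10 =9*m^3 - 40*m^2 - 151*m + z^2*(18*m - 126) + z*(33*m^2 - 204*m - 189) - 70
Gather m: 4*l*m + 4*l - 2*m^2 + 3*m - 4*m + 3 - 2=4*l - 2*m^2 + m*(4*l - 1) + 1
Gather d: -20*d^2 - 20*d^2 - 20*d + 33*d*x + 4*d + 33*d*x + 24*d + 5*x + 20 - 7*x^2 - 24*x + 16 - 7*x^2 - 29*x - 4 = -40*d^2 + d*(66*x + 8) - 14*x^2 - 48*x + 32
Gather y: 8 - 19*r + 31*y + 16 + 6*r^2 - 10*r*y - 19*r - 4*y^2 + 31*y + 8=6*r^2 - 38*r - 4*y^2 + y*(62 - 10*r) + 32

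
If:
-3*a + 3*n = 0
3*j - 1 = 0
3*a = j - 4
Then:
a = -11/9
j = 1/3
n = -11/9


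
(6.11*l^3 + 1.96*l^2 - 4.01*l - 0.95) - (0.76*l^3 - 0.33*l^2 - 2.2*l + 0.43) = 5.35*l^3 + 2.29*l^2 - 1.81*l - 1.38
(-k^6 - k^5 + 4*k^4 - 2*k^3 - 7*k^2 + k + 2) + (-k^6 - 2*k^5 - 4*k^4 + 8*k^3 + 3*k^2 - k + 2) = -2*k^6 - 3*k^5 + 6*k^3 - 4*k^2 + 4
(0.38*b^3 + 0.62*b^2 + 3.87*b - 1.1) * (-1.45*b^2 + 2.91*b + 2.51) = -0.551*b^5 + 0.2068*b^4 - 2.8535*b^3 + 14.4129*b^2 + 6.5127*b - 2.761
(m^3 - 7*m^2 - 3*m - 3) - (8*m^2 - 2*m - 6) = m^3 - 15*m^2 - m + 3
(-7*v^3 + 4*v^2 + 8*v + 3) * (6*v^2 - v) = -42*v^5 + 31*v^4 + 44*v^3 + 10*v^2 - 3*v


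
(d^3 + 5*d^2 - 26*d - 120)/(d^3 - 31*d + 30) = (d + 4)/(d - 1)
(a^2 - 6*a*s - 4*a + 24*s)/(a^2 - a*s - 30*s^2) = (a - 4)/(a + 5*s)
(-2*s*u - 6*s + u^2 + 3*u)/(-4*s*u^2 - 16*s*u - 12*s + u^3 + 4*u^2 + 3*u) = (2*s - u)/(4*s*u + 4*s - u^2 - u)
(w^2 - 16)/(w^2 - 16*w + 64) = (w^2 - 16)/(w^2 - 16*w + 64)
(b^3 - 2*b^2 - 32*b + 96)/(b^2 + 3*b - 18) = (b^2 - 8*b + 16)/(b - 3)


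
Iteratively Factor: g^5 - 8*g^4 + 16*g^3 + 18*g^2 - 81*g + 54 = (g - 1)*(g^4 - 7*g^3 + 9*g^2 + 27*g - 54) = (g - 3)*(g - 1)*(g^3 - 4*g^2 - 3*g + 18) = (g - 3)^2*(g - 1)*(g^2 - g - 6) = (g - 3)^3*(g - 1)*(g + 2)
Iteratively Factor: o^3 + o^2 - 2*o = (o)*(o^2 + o - 2) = o*(o + 2)*(o - 1)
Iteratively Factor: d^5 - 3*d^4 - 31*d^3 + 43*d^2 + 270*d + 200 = (d + 1)*(d^4 - 4*d^3 - 27*d^2 + 70*d + 200) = (d - 5)*(d + 1)*(d^3 + d^2 - 22*d - 40) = (d - 5)*(d + 1)*(d + 4)*(d^2 - 3*d - 10) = (d - 5)^2*(d + 1)*(d + 4)*(d + 2)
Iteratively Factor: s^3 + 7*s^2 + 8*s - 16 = (s + 4)*(s^2 + 3*s - 4) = (s + 4)^2*(s - 1)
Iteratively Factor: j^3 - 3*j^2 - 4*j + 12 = (j - 3)*(j^2 - 4) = (j - 3)*(j - 2)*(j + 2)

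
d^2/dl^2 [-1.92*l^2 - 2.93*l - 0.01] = -3.84000000000000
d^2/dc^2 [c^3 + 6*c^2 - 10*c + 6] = 6*c + 12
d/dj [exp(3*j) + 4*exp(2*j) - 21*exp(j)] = (3*exp(2*j) + 8*exp(j) - 21)*exp(j)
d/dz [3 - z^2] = -2*z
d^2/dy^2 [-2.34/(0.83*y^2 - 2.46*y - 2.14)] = (-3.224052*y^2 + 9.555624*y + 2.34*(1.66*y - 2.46)*(3.32*y - 4.92) + 8.312616)/(-0.83*y^2 + 2.46*y + 2.14)^3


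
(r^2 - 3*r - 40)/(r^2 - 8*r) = (r + 5)/r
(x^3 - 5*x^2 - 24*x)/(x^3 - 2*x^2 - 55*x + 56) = x*(x + 3)/(x^2 + 6*x - 7)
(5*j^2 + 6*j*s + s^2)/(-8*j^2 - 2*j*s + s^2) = (5*j^2 + 6*j*s + s^2)/(-8*j^2 - 2*j*s + s^2)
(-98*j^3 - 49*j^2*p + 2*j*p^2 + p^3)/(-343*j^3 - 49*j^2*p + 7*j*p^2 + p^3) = (2*j + p)/(7*j + p)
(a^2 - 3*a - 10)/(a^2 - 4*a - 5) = (a + 2)/(a + 1)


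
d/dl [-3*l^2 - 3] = -6*l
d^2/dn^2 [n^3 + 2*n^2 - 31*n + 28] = 6*n + 4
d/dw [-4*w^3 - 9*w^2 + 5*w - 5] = -12*w^2 - 18*w + 5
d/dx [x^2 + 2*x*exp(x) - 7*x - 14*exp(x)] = 2*x*exp(x) + 2*x - 12*exp(x) - 7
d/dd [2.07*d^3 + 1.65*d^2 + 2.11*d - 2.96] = 6.21*d^2 + 3.3*d + 2.11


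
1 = 1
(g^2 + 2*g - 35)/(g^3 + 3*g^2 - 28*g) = (g - 5)/(g*(g - 4))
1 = 1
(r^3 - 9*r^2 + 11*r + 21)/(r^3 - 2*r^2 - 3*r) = (r - 7)/r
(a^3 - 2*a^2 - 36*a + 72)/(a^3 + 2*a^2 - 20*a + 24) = (a - 6)/(a - 2)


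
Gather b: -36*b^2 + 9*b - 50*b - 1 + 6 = -36*b^2 - 41*b + 5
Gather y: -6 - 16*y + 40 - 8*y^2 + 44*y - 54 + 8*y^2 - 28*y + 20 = 0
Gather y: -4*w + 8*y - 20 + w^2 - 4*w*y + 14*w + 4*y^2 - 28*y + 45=w^2 + 10*w + 4*y^2 + y*(-4*w - 20) + 25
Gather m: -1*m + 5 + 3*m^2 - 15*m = 3*m^2 - 16*m + 5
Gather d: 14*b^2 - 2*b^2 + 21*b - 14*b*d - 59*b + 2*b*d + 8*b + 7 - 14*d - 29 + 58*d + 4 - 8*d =12*b^2 - 30*b + d*(36 - 12*b) - 18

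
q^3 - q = q*(q - 1)*(q + 1)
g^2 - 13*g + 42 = (g - 7)*(g - 6)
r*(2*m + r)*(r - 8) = 2*m*r^2 - 16*m*r + r^3 - 8*r^2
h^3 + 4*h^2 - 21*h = h*(h - 3)*(h + 7)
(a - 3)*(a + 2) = a^2 - a - 6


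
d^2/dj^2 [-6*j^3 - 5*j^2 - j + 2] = -36*j - 10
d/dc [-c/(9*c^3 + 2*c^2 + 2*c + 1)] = (18*c^3 + 2*c^2 - 1)/(81*c^6 + 36*c^5 + 40*c^4 + 26*c^3 + 8*c^2 + 4*c + 1)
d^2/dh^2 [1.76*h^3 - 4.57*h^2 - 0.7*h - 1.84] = 10.56*h - 9.14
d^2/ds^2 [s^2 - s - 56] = 2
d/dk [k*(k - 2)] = 2*k - 2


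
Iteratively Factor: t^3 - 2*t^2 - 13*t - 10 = (t - 5)*(t^2 + 3*t + 2) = (t - 5)*(t + 2)*(t + 1)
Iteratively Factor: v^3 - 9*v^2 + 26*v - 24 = (v - 4)*(v^2 - 5*v + 6) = (v - 4)*(v - 2)*(v - 3)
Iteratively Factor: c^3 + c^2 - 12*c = (c + 4)*(c^2 - 3*c) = c*(c + 4)*(c - 3)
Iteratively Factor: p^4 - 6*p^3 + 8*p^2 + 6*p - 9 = (p - 1)*(p^3 - 5*p^2 + 3*p + 9) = (p - 3)*(p - 1)*(p^2 - 2*p - 3) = (p - 3)*(p - 1)*(p + 1)*(p - 3)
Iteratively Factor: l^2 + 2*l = (l)*(l + 2)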